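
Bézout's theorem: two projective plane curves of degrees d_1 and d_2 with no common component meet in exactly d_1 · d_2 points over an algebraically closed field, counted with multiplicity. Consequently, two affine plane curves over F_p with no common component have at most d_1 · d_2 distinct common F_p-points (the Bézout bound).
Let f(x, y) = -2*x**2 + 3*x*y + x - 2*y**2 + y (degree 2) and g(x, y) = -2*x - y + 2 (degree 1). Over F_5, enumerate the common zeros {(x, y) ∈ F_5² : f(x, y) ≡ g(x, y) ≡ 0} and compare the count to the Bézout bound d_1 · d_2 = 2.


Common zeros: ∅; count = 0; Bézout bound = 2.

deg(f) = 2, deg(g) = 1, so Bézout bound = 2.
Scan x ∈ F_5. For each x, list the y ∈ F_5 with f(x, y) ≡ 0 and those with g(x, y) ≡ 0 (mod 5); the common zeros in that column are the intersection.
  x = 0: f ≡ 0 at y ∈ {0, 3}; g ≡ 0 at y ∈ {2}; common: ∅.
  x = 1: f ≡ 0 at y ∈ ∅; g ≡ 0 at y ∈ {0}; common: ∅.
  x = 2: f ≡ 0 at y ∈ {2, 4}; g ≡ 0 at y ∈ {3}; common: ∅.
  x = 3: f ≡ 0 at y ∈ {0}; g ≡ 0 at y ∈ {1}; common: ∅.
  x = 4: f ≡ 0 at y ∈ {2}; g ≡ 0 at y ∈ {4}; common: ∅.
Collecting: common zeros = ∅, so the count is 0.
Comparison with the Bézout bound: 0 ≤ 2 = deg(f)·deg(g), as expected for curves with no common component (the affine F_5-count falls short of the bound because intersections may lie at infinity, over extension fields, or carry multiplicity).


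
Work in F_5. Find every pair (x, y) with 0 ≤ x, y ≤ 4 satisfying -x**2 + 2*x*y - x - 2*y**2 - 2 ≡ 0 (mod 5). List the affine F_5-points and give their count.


Affine F_5-points: {(0, 2), (0, 3), (3, 1), (3, 2)}; count = 4.

For each of the 25 pairs (x, y) ∈ F_5², evaluate f(x, y) mod 5. Record the zeros.
  x = 0: [0↦3, 1↦1, 2↦0, 3↦0, 4↦1]  zeros at y ∈ {2, 3}
  x = 1: [0↦1, 1↦1, 2↦2, 3↦4, 4↦2]  zeros at y ∈ ∅
  x = 2: [0↦2, 1↦4, 2↦2, 3↦1, 4↦1]  zeros at y ∈ ∅
  x = 3: [0↦1, 1↦0, 2↦0, 3↦1, 4↦3]  zeros at y ∈ {1, 2}
  x = 4: [0↦3, 1↦4, 2↦1, 3↦4, 4↦3]  zeros at y ∈ ∅
Collecting zeros: affine points = {(0, 2), (0, 3), (3, 1), (3, 2)}.
Total count |C(F_5)_aff| = 4.


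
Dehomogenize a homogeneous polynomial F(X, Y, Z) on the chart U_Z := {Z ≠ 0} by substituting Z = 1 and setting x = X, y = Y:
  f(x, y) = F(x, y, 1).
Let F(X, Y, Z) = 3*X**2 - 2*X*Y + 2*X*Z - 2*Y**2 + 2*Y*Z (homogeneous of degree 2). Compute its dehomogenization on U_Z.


f(x, y) = 3*x**2 - 2*x*y + 2*x - 2*y**2 + 2*y

On U_Z we set Z = 1. Each monomial c·X^i·Y^j·Z^k in F becomes c·x^i·y^j·1^k = c·x^i·y^j.
Substituting Z = 1: F(X, Y, 1) = 3*x**2 - 2*x*y + 2*x - 2*y**2 + 2*y.
Note: deg(f) ≤ deg(F) = 2; strict inequality happens when F is divisible by Z (lost terms).


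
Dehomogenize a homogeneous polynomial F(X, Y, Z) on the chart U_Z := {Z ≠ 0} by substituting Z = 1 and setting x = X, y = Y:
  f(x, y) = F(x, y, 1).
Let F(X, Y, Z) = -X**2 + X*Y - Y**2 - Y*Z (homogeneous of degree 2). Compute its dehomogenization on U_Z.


f(x, y) = -x**2 + x*y - y**2 - y

On U_Z we set Z = 1. Each monomial c·X^i·Y^j·Z^k in F becomes c·x^i·y^j·1^k = c·x^i·y^j.
Substituting Z = 1: F(X, Y, 1) = -x**2 + x*y - y**2 - y.
Note: deg(f) ≤ deg(F) = 2; strict inequality happens when F is divisible by Z (lost terms).


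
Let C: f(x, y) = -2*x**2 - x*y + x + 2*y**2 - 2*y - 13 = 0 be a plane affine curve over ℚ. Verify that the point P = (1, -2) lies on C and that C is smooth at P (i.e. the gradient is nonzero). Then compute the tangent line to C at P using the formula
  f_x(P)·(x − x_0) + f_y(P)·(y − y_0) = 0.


Tangent line at P: -x - 11*y - 21 = 0.

Step 1: f(1, -2) = 0, so P lies on C.
Step 2: partial derivatives
  f_x(x, y) = -4*x - y + 1, f_y(x, y) = -x + 4*y - 2.
  f_x(P) = -1, f_y(P) = -11 (gradient nonzero, so P is smooth).
Step 3: tangent line at P: -1·(x − 1) + -11·(y − -2) = 0.
Expanding: -x - 11*y - 21 = 0.


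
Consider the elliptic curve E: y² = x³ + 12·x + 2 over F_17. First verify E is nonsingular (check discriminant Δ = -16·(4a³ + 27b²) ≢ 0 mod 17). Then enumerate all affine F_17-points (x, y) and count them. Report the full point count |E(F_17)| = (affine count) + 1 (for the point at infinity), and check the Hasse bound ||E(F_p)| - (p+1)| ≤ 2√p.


Affine points = {(0, 6), (0, 11), (1, 7), (1, 10), (2, 0), (5, 0), (6, 1), (6, 16), (7, 2), (7, 15), (8, 7), (8, 10), (10, 0), (12, 2), (12, 15), (13, 3), (13, 14), (15, 2), (15, 15)}; affine count = 19; |E(F_17)| = 20.

Discriminant check: Δ ∝ 4a³ + 27b² = 4·12³ + 27·2² = 4·1728 + 27·4 ≡ 16 (mod 17). Nonzero ⇒ E is nonsingular.
For each x ∈ F_17, compute rhs = x³ + 12·x + 2 mod 17, then count y ∈ F_17 with y² ≡ rhs.
  x = 0: rhs = 2, matching y values: 6, 11 (2 points).
  x = 1: rhs = 15, matching y values: 7, 10 (2 points).
  x = 2: rhs = 0, matching y values: 0 (1 points).
  x = 3: rhs = 14, matching y values: none (0 points).
  x = 4: rhs = 12, matching y values: none (0 points).
  x = 5: rhs = 0, matching y values: 0 (1 points).
  x = 6: rhs = 1, matching y values: 1, 16 (2 points).
  x = 7: rhs = 4, matching y values: 2, 15 (2 points).
  x = 8: rhs = 15, matching y values: 7, 10 (2 points).
  x = 9: rhs = 6, matching y values: none (0 points).
  x = 10: rhs = 0, matching y values: 0 (1 points).
  x = 11: rhs = 3, matching y values: none (0 points).
  x = 12: rhs = 4, matching y values: 2, 15 (2 points).
  x = 13: rhs = 9, matching y values: 3, 14 (2 points).
  x = 14: rhs = 7, matching y values: none (0 points).
  x = 15: rhs = 4, matching y values: 2, 15 (2 points).
  x = 16: rhs = 6, matching y values: none (0 points).
Total affine count: 19.
Full point count |E(F_17)| = 19 + 1 = 20.
Hasse bound: |20 − (17+1)| = |2| = 2 ≤ 2√17 ≈ 8.2462 ✓.


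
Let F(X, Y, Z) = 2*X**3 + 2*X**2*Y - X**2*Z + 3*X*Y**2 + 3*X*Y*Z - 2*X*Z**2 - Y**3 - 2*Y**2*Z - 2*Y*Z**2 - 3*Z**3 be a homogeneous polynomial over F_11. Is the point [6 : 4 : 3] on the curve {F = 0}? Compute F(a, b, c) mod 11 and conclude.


F(6,4,3) ≡ 2 (mod 11); P is NOT on the curve.

Evaluate F(6, 4, 3) term-by-term (mod 11).
  2*X**3 ↦ 2·216·1·1 = 432
  2*X**2*Y ↦ 2·36·4·1 = 288
  -X**2*Z ↦ -1·36·1·3 = -108
  3*X*Y**2 ↦ 3·6·16·1 = 288
  3*X*Y*Z ↦ 3·6·4·3 = 216
  -2*X*Z**2 ↦ -2·6·1·9 = -108
  -Y**3 ↦ -1·1·64·1 = -64
  -2*Y**2*Z ↦ -2·1·16·3 = -96
  -2*Y*Z**2 ↦ -2·1·4·9 = -72
  -3*Z**3 ↦ -3·1·1·27 = -81
Sum: F(6, 4, 3) = (432) + (288) + (-108) + (288) + (216) + (-108) + (-64) + (-96) + (-72) + (-81) = 695.
Reducing mod 11: 695 ≡ 2 (mod 11).
Since F(a, b, c) ≡ 2 ≠ 0 (mod 11), P does NOT lie on the curve.


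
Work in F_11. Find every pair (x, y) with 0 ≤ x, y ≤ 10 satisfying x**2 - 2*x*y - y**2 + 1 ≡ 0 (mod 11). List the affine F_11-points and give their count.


Affine F_11-points: {(0, 1), (0, 10), (1, 4), (1, 5), (2, 1), (2, 6), (4, 7), (7, 4), (9, 5), (9, 10), (10, 6), (10, 7)}; count = 12.

For each of the 121 pairs (x, y) ∈ F_11², evaluate f(x, y) mod 11. Record the zeros.
  x = 0: [0↦1, 1↦0, 2↦8, 3↦3, 4↦7, 5↦9, 6↦9, 7↦7, 8↦3, 9↦8, 10↦0]  zeros at y ∈ {1, 10}
  x = 1: [0↦2, 1↦10, 2↦5, 3↦9, 4↦0, 5↦0, 6↦9, 7↦5, 8↦10, 9↦2, 10↦3]  zeros at y ∈ {4, 5}
  x = 2: [0↦5, 1↦0, 2↦4, 3↦6, 4↦6, 5↦4, 6↦0, 7↦5, 8↦8, 9↦9, 10↦8]  zeros at y ∈ {1, 6}
  x = 3: [0↦10, 1↦3, 2↦5, 3↦5, 4↦3, 5↦10, 6↦4, 7↦7, 8↦8, 9↦7, 10↦4]  zeros at y ∈ ∅
  x = 4: [0↦6, 1↦8, 2↦8, 3↦6, 4↦2, 5↦7, 6↦10, 7↦0, 8↦10, 9↦7, 10↦2]  zeros at y ∈ {7}
  x = 5: [0↦4, 1↦4, 2↦2, 3↦9, 4↦3, 5↦6, 6↦7, 7↦6, 8↦3, 9↦9, 10↦2]  zeros at y ∈ ∅
  x = 6: [0↦4, 1↦2, 2↦9, 3↦3, 4↦6, 5↦7, 6↦6, 7↦3, 8↦9, 9↦2, 10↦4]  zeros at y ∈ ∅
  x = 7: [0↦6, 1↦2, 2↦7, 3↦10, 4↦0, 5↦10, 6↦7, 7↦2, 8↦6, 9↦8, 10↦8]  zeros at y ∈ {4}
  x = 8: [0↦10, 1↦4, 2↦7, 3↦8, 4↦7, 5↦4, 6↦10, 7↦3, 8↦5, 9↦5, 10↦3]  zeros at y ∈ ∅
  x = 9: [0↦5, 1↦8, 2↦9, 3↦8, 4↦5, 5↦0, 6↦4, 7↦6, 8↦6, 9↦4, 10↦0]  zeros at y ∈ {5, 10}
  x = 10: [0↦2, 1↦3, 2↦2, 3↦10, 4↦5, 5↦9, 6↦0, 7↦0, 8↦9, 9↦5, 10↦10]  zeros at y ∈ {6, 7}
Collecting zeros: affine points = {(0, 1), (0, 10), (1, 4), (1, 5), (2, 1), (2, 6), (4, 7), (7, 4), (9, 5), (9, 10), (10, 6), (10, 7)}.
Total count |C(F_11)_aff| = 12.


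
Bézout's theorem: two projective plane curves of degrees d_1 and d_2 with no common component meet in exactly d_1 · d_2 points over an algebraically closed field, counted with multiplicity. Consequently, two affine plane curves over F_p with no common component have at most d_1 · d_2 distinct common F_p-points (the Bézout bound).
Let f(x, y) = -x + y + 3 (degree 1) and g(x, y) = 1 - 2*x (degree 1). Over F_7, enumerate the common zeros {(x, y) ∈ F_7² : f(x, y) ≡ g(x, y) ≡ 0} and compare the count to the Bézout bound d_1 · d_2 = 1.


Common zeros: {(4, 1)}; count = 1; Bézout bound = 1.

deg(f) = 1, deg(g) = 1, so Bézout bound = 1.
Scan x ∈ F_7. For each x, list the y ∈ F_7 with f(x, y) ≡ 0 and those with g(x, y) ≡ 0 (mod 7); the common zeros in that column are the intersection.
  x = 0: f ≡ 0 at y ∈ {4}; g ≡ 0 at y ∈ ∅; common: ∅.
  x = 1: f ≡ 0 at y ∈ {5}; g ≡ 0 at y ∈ ∅; common: ∅.
  x = 2: f ≡ 0 at y ∈ {6}; g ≡ 0 at y ∈ ∅; common: ∅.
  x = 3: f ≡ 0 at y ∈ {0}; g ≡ 0 at y ∈ ∅; common: ∅.
  x = 4: f ≡ 0 at y ∈ {1}; g ≡ 0 at y ∈ {0, 1, 2, 3, 4, 5, 6}; common: {1}.
  x = 5: f ≡ 0 at y ∈ {2}; g ≡ 0 at y ∈ ∅; common: ∅.
  x = 6: f ≡ 0 at y ∈ {3}; g ≡ 0 at y ∈ ∅; common: ∅.
Collecting: common zeros = {(4, 1)}, so the count is 1.
Comparison with the Bézout bound: 1 ≤ 1 = deg(f)·deg(g), as expected for curves with no common component (the bound is attained).


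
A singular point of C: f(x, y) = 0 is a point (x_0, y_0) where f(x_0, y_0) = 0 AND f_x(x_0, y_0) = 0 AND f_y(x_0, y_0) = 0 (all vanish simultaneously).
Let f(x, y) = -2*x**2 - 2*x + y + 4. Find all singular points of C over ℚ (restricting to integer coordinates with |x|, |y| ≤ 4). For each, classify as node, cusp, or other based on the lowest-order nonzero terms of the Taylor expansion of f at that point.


No singular points in the scanned grid; C is smooth there.

Compute partial derivatives:
  f_x = -4*x - 2.
  f_y = 1.
f_y = 1 is a nonzero constant, so f_y never vanishes: no point (x, y) can satisfy f = f_x = f_y = 0. In particular no (x, y) ∈ {−4, ..., 4}² is singular; the curve is smooth.


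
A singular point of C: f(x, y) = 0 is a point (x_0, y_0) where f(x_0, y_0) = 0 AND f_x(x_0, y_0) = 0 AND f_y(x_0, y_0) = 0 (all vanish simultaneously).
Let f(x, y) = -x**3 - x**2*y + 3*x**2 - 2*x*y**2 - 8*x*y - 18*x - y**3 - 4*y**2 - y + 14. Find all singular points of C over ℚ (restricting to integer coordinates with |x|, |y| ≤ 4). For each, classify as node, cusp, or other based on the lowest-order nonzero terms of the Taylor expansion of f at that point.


Singular points: {(2, -3)}; classification: cusp.

Compute partial derivatives:
  f_x = -3*x**2 - 2*x*y + 6*x - 2*y**2 - 8*y - 18.
  f_y = -x**2 - 4*x*y - 8*x - 3*y**2 - 8*y - 1.
Scan x_0 ∈ {−4, ..., 4}. For each x_0, f_y(x_0, y) is a polynomial in y; find its integer roots y ∈ {−4, ..., 4}, then test f_x and f at those candidates.
  x = -4: f_y(-4, y) = -3*y**2 + 8*y + 15; no integer root y with |y| ≤ 4.
  x = -3: f_y(-3, y) = -3*y**2 + 4*y + 14; no integer root y with |y| ≤ 4.
  x = -2: f_y(-2, y) = 11 - 3*y**2; no integer root y with |y| ≤ 4.
  x = -1: f_y(-1, y) = -3*y**2 - 4*y + 6; no integer root y with |y| ≤ 4.
  x = 0: f_y(0, y) = -3*y**2 - 8*y - 1; no integer root y with |y| ≤ 4.
  x = 1: f_y(1, y) = -3*y**2 - 12*y - 10; no integer root y with |y| ≤ 4.
  x = 2: f_y(2, y) = -3*y**2 - 16*y - 21; vanishes at y ∈ {-3}. (2, -3): f_x = 0, f = 0 — SINGULAR.
  x = 3: f_y(3, y) = -3*y**2 - 20*y - 34; no integer root y with |y| ≤ 4.
  x = 4: f_y(4, y) = -3*y**2 - 24*y - 49; no integer root y with |y| ≤ 4.
Only singular point on the grid: (2, -3).
Classify: substitute x = 2 + u, y = -3 + v and expand: f = -u**3 - u**2*v - 2*u*v**2 - v**3 + v**2.
No constant or linear terms (consistent with a singular point). Quadratic part: v**2. Cubic part: -u**3 - u**2*v - 2*u*v**2 - v**3.
The quadratic part v**2 is a perfect square, so there is a single (double) tangent line v = 0, i.e. y = -3. Restricting the cubic part to that line (v = 0) leaves -u**3 ≠ 0, so f is not divisible by v and the branch is v² ≈ u**3 to lowest order — this is a cusp.
Classification: cusp.


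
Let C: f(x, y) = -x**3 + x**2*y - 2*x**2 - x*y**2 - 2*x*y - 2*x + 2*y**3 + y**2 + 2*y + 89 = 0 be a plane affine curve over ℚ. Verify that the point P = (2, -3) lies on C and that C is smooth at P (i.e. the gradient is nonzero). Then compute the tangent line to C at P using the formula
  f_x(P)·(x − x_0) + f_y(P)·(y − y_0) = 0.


Tangent line at P: -37*x + 62*y + 260 = 0.

Step 1: f(2, -3) = 0, so P lies on C.
Step 2: partial derivatives
  f_x(x, y) = -3*x**2 + 2*x*y - 4*x - y**2 - 2*y - 2, f_y(x, y) = x**2 - 2*x*y - 2*x + 6*y**2 + 2*y + 2.
  f_x(P) = -37, f_y(P) = 62 (gradient nonzero, so P is smooth).
Step 3: tangent line at P: -37·(x − 2) + 62·(y − -3) = 0.
Expanding: -37*x + 62*y + 260 = 0.


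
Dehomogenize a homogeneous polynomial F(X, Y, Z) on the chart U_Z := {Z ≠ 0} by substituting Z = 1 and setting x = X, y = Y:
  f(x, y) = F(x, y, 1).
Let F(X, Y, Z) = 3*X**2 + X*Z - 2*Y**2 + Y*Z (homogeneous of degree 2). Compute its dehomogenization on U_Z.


f(x, y) = 3*x**2 + x - 2*y**2 + y

On U_Z we set Z = 1. Each monomial c·X^i·Y^j·Z^k in F becomes c·x^i·y^j·1^k = c·x^i·y^j.
Substituting Z = 1: F(X, Y, 1) = 3*x**2 + x - 2*y**2 + y.
Note: deg(f) ≤ deg(F) = 2; strict inequality happens when F is divisible by Z (lost terms).


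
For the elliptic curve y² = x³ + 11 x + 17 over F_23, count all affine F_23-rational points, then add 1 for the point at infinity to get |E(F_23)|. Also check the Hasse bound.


Affine points = {(1, 11), (1, 12), (2, 1), (2, 22), (3, 10), (3, 13), (5, 6), (5, 17), (6, 0), (7, 0), (10, 0), (19, 1), (19, 22), (20, 7), (20, 16)}; affine count = 15; |E(F_23)| = 16.

Discriminant check: Δ ∝ 4a³ + 27b² = 4·11³ + 27·17² = 4·1331 + 27·289 ≡ 17 (mod 23). Nonzero ⇒ E is nonsingular.
For each x ∈ F_23, compute rhs = x³ + 11·x + 17 mod 23, then count y ∈ F_23 with y² ≡ rhs.
  x = 0: rhs = 17, matching y values: none (0 points).
  x = 1: rhs = 6, matching y values: 11, 12 (2 points).
  x = 2: rhs = 1, matching y values: 1, 22 (2 points).
  x = 3: rhs = 8, matching y values: 10, 13 (2 points).
  x = 4: rhs = 10, matching y values: none (0 points).
  x = 5: rhs = 13, matching y values: 6, 17 (2 points).
  x = 6: rhs = 0, matching y values: 0 (1 points).
  x = 7: rhs = 0, matching y values: 0 (1 points).
  x = 8: rhs = 19, matching y values: none (0 points).
  x = 9: rhs = 17, matching y values: none (0 points).
  x = 10: rhs = 0, matching y values: 0 (1 points).
  x = 11: rhs = 20, matching y values: none (0 points).
  x = 12: rhs = 14, matching y values: none (0 points).
  x = 13: rhs = 11, matching y values: none (0 points).
  x = 14: rhs = 17, matching y values: none (0 points).
  x = 15: rhs = 15, matching y values: none (0 points).
  x = 16: rhs = 11, matching y values: none (0 points).
  x = 17: rhs = 11, matching y values: none (0 points).
  x = 18: rhs = 21, matching y values: none (0 points).
  x = 19: rhs = 1, matching y values: 1, 22 (2 points).
  x = 20: rhs = 3, matching y values: 7, 16 (2 points).
  x = 21: rhs = 10, matching y values: none (0 points).
  x = 22: rhs = 5, matching y values: none (0 points).
Total affine count: 15.
Full point count |E(F_23)| = 15 + 1 = 16.
Hasse bound: |16 − (23+1)| = |-8| = 8 ≤ 2√23 ≈ 9.5917 ✓.


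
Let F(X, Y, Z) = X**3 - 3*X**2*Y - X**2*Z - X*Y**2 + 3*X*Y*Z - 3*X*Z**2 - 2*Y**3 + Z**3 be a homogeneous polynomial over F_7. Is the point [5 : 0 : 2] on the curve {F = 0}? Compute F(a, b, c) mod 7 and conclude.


F(5,0,2) ≡ 2 (mod 7); P is NOT on the curve.

Evaluate F(5, 0, 2) term-by-term (mod 7).
  X**3 ↦ 1·125·1·1 = 125
  -3*X**2*Y ↦ -3·25·0·1 = 0
  -X**2*Z ↦ -1·25·1·2 = -50
  -X*Y**2 ↦ -1·5·0·1 = 0
  3*X*Y*Z ↦ 3·5·0·2 = 0
  -3*X*Z**2 ↦ -3·5·1·4 = -60
  -2*Y**3 ↦ -2·1·0·1 = 0
  Z**3 ↦ 1·1·1·8 = 8
Sum: F(5, 0, 2) = (125) + (0) + (-50) + (0) + (0) + (-60) + (0) + (8) = 23.
Reducing mod 7: 23 ≡ 2 (mod 7).
Since F(a, b, c) ≡ 2 ≠ 0 (mod 7), P does NOT lie on the curve.


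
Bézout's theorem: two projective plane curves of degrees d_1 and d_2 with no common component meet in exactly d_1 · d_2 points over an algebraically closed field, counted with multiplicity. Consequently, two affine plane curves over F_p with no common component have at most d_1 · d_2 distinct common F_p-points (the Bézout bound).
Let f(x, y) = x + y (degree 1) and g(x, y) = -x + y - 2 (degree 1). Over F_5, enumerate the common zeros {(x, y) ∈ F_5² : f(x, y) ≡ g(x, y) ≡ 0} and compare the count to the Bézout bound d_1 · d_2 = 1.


Common zeros: {(4, 1)}; count = 1; Bézout bound = 1.

deg(f) = 1, deg(g) = 1, so Bézout bound = 1.
Scan x ∈ F_5. For each x, list the y ∈ F_5 with f(x, y) ≡ 0 and those with g(x, y) ≡ 0 (mod 5); the common zeros in that column are the intersection.
  x = 0: f ≡ 0 at y ∈ {0}; g ≡ 0 at y ∈ {2}; common: ∅.
  x = 1: f ≡ 0 at y ∈ {4}; g ≡ 0 at y ∈ {3}; common: ∅.
  x = 2: f ≡ 0 at y ∈ {3}; g ≡ 0 at y ∈ {4}; common: ∅.
  x = 3: f ≡ 0 at y ∈ {2}; g ≡ 0 at y ∈ {0}; common: ∅.
  x = 4: f ≡ 0 at y ∈ {1}; g ≡ 0 at y ∈ {1}; common: {1}.
Collecting: common zeros = {(4, 1)}, so the count is 1.
Comparison with the Bézout bound: 1 ≤ 1 = deg(f)·deg(g), as expected for curves with no common component (the bound is attained).


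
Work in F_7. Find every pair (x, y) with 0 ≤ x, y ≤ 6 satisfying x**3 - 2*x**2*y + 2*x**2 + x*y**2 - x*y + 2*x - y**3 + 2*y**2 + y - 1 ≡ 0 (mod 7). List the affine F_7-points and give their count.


Affine F_7-points: {(0, 3), (1, 5), (3, 4), (4, 2), (6, 6)}; count = 5.

For each of the 49 pairs (x, y) ∈ F_7², evaluate f(x, y) mod 7. Record the zeros.
  x = 0: [0↦6, 1↦1, 2↦1, 3↦0, 4↦6, 5↦6, 6↦1]  zeros at y ∈ {3}
  x = 1: [0↦4, 1↦4, 2↦4, 3↦5, 4↦1, 5↦0, 6↦3]  zeros at y ∈ {5}
  x = 2: [0↦5, 1↦6, 2↦2, 3↦1, 4↦4, 5↦5, 6↦5]  zeros at y ∈ ∅
  x = 3: [0↦1, 1↦6, 2↦1, 3↦1, 4↦0, 5↦6, 6↦6]  zeros at y ∈ {4}
  x = 4: [0↦5, 1↦3, 2↦0, 3↦4, 4↦2, 5↦2, 6↦5]  zeros at y ∈ {2}
  x = 5: [0↦2, 1↦3, 2↦5, 3↦2, 4↦2, 5↦6, 6↦1]  zeros at y ∈ ∅
  x = 6: [0↦5, 1↦5, 2↦1, 3↦1, 4↦6, 5↦3, 6↦0]  zeros at y ∈ {6}
Collecting zeros: affine points = {(0, 3), (1, 5), (3, 4), (4, 2), (6, 6)}.
Total count |C(F_7)_aff| = 5.


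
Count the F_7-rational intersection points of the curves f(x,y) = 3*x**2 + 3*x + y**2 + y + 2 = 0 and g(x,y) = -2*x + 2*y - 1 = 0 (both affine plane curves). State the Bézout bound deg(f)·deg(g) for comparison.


Common zeros: {(5, 2), (6, 3)}; count = 2; Bézout bound = 2.

deg(f) = 2, deg(g) = 1, so Bézout bound = 2.
Scan x ∈ F_7. For each x, list the y ∈ F_7 with f(x, y) ≡ 0 and those with g(x, y) ≡ 0 (mod 7); the common zeros in that column are the intersection.
  x = 0: f ≡ 0 at y ∈ {3}; g ≡ 0 at y ∈ {4}; common: ∅.
  x = 1: f ≡ 0 at y ∈ {2, 4}; g ≡ 0 at y ∈ {5}; common: ∅.
  x = 2: f ≡ 0 at y ∈ ∅; g ≡ 0 at y ∈ {6}; common: ∅.
  x = 3: f ≡ 0 at y ∈ ∅; g ≡ 0 at y ∈ {0}; common: ∅.
  x = 4: f ≡ 0 at y ∈ ∅; g ≡ 0 at y ∈ {1}; common: ∅.
  x = 5: f ≡ 0 at y ∈ {2, 4}; g ≡ 0 at y ∈ {2}; common: {2}.
  x = 6: f ≡ 0 at y ∈ {3}; g ≡ 0 at y ∈ {3}; common: {3}.
Collecting: common zeros = {(5, 2), (6, 3)}, so the count is 2.
Comparison with the Bézout bound: 2 ≤ 2 = deg(f)·deg(g), as expected for curves with no common component (the bound is attained).


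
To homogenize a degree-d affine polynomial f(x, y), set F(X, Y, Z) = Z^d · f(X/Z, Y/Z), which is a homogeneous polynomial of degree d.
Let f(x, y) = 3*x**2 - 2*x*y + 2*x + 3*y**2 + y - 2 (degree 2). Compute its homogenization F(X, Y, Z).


F(X, Y, Z) = 3*X**2 - 2*X*Y + 2*X*Z + 3*Y**2 + Y*Z - 2*Z**2

deg(f) = 2.
Substitute x = X/Z, y = Y/Z into f, then multiply by Z^2.
  monomial 3·x^2·y^0 ↦ 3·X^2·Y^0·Z^0.
  monomial -2·x^1·y^1 ↦ -2·X^1·Y^1·Z^0.
  monomial 2·x^1·y^0 ↦ 2·X^1·Y^0·Z^1.
  monomial 3·x^0·y^2 ↦ 3·X^0·Y^2·Z^0.
  monomial 1·x^0·y^1 ↦ 1·X^0·Y^1·Z^1.
  monomial -2·x^0·y^0 ↦ -2·X^0·Y^0·Z^2.
Collecting: F(X, Y, Z) = 3*X**2 - 2*X*Y + 2*X*Z + 3*Y**2 + Y*Z - 2*Z**2.


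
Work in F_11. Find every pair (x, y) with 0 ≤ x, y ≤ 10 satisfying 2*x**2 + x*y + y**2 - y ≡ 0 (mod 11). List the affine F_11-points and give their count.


Affine F_11-points: {(0, 0), (0, 1), (1, 3), (1, 8), (3, 3), (3, 6), (5, 1), (5, 6), (6, 8), (6, 9)}; count = 10.

For each of the 121 pairs (x, y) ∈ F_11², evaluate f(x, y) mod 11. Record the zeros.
  x = 0: [0↦0, 1↦0, 2↦2, 3↦6, 4↦1, 5↦9, 6↦8, 7↦9, 8↦1, 9↦6, 10↦2]  zeros at y ∈ {0, 1}
  x = 1: [0↦2, 1↦3, 2↦6, 3↦0, 4↦7, 5↦5, 6↦5, 7↦7, 8↦0, 9↦6, 10↦3]  zeros at y ∈ {3, 8}
  x = 2: [0↦8, 1↦10, 2↦3, 3↦9, 4↦6, 5↦5, 6↦6, 7↦9, 8↦3, 9↦10, 10↦8]  zeros at y ∈ ∅
  x = 3: [0↦7, 1↦10, 2↦4, 3↦0, 4↦9, 5↦9, 6↦0, 7↦4, 8↦10, 9↦7, 10↦6]  zeros at y ∈ {3, 6}
  x = 4: [0↦10, 1↦3, 2↦9, 3↦6, 4↦5, 5↦6, 6↦9, 7↦3, 8↦10, 9↦8, 10↦8]  zeros at y ∈ ∅
  x = 5: [0↦6, 1↦0, 2↦7, 3↦5, 4↦5, 5↦7, 6↦0, 7↦6, 8↦3, 9↦2, 10↦3]  zeros at y ∈ {1, 6}
  x = 6: [0↦6, 1↦1, 2↦9, 3↦8, 4↦9, 5↦1, 6↦6, 7↦2, 8↦0, 9↦0, 10↦2]  zeros at y ∈ {8, 9}
  x = 7: [0↦10, 1↦6, 2↦4, 3↦4, 4↦6, 5↦10, 6↦5, 7↦2, 8↦1, 9↦2, 10↦5]  zeros at y ∈ ∅
  x = 8: [0↦7, 1↦4, 2↦3, 3↦4, 4↦7, 5↦1, 6↦8, 7↦6, 8↦6, 9↦8, 10↦1]  zeros at y ∈ ∅
  x = 9: [0↦8, 1↦6, 2↦6, 3↦8, 4↦1, 5↦7, 6↦4, 7↦3, 8↦4, 9↦7, 10↦1]  zeros at y ∈ ∅
  x = 10: [0↦2, 1↦1, 2↦2, 3↦5, 4↦10, 5↦6, 6↦4, 7↦4, 8↦6, 9↦10, 10↦5]  zeros at y ∈ ∅
Collecting zeros: affine points = {(0, 0), (0, 1), (1, 3), (1, 8), (3, 3), (3, 6), (5, 1), (5, 6), (6, 8), (6, 9)}.
Total count |C(F_11)_aff| = 10.


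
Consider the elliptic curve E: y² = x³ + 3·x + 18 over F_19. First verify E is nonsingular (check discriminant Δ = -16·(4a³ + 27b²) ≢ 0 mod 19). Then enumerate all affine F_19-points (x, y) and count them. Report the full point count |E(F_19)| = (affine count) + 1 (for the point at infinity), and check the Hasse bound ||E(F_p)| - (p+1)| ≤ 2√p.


Affine points = {(3, 4), (3, 15), (5, 5), (5, 14), (6, 9), (6, 10), (14, 7), (14, 12), (16, 1), (16, 18), (17, 2), (17, 17)}; affine count = 12; |E(F_19)| = 13.

Discriminant check: Δ ∝ 4a³ + 27b² = 4·3³ + 27·18² = 4·27 + 27·324 ≡ 2 (mod 19). Nonzero ⇒ E is nonsingular.
For each x ∈ F_19, compute rhs = x³ + 3·x + 18 mod 19, then count y ∈ F_19 with y² ≡ rhs.
  x = 0: rhs = 18, matching y values: none (0 points).
  x = 1: rhs = 3, matching y values: none (0 points).
  x = 2: rhs = 13, matching y values: none (0 points).
  x = 3: rhs = 16, matching y values: 4, 15 (2 points).
  x = 4: rhs = 18, matching y values: none (0 points).
  x = 5: rhs = 6, matching y values: 5, 14 (2 points).
  x = 6: rhs = 5, matching y values: 9, 10 (2 points).
  x = 7: rhs = 2, matching y values: none (0 points).
  x = 8: rhs = 3, matching y values: none (0 points).
  x = 9: rhs = 14, matching y values: none (0 points).
  x = 10: rhs = 3, matching y values: none (0 points).
  x = 11: rhs = 14, matching y values: none (0 points).
  x = 12: rhs = 15, matching y values: none (0 points).
  x = 13: rhs = 12, matching y values: none (0 points).
  x = 14: rhs = 11, matching y values: 7, 12 (2 points).
  x = 15: rhs = 18, matching y values: none (0 points).
  x = 16: rhs = 1, matching y values: 1, 18 (2 points).
  x = 17: rhs = 4, matching y values: 2, 17 (2 points).
  x = 18: rhs = 14, matching y values: none (0 points).
Total affine count: 12.
Full point count |E(F_19)| = 12 + 1 = 13.
Hasse bound: |13 − (19+1)| = |-7| = 7 ≤ 2√19 ≈ 8.7178 ✓.


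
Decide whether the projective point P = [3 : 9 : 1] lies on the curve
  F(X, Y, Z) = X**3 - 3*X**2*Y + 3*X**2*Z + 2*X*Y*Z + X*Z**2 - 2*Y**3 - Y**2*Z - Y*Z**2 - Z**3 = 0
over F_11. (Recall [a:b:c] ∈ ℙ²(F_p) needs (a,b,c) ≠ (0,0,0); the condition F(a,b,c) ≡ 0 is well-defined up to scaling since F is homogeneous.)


F(3,9,1) ≡ 2 (mod 11); P is NOT on the curve.

Evaluate F(3, 9, 1) term-by-term (mod 11).
  X**3 ↦ 1·27·1·1 = 27
  -3*X**2*Y ↦ -3·9·9·1 = -243
  3*X**2*Z ↦ 3·9·1·1 = 27
  2*X*Y*Z ↦ 2·3·9·1 = 54
  X*Z**2 ↦ 1·3·1·1 = 3
  -2*Y**3 ↦ -2·1·729·1 = -1458
  -Y**2*Z ↦ -1·1·81·1 = -81
  -Y*Z**2 ↦ -1·1·9·1 = -9
  -Z**3 ↦ -1·1·1·1 = -1
Sum: F(3, 9, 1) = (27) + (-243) + (27) + (54) + (3) + (-1458) + (-81) + (-9) + (-1) = -1681.
Reducing mod 11: -1681 ≡ 2 (mod 11).
Since F(a, b, c) ≡ 2 ≠ 0 (mod 11), P does NOT lie on the curve.


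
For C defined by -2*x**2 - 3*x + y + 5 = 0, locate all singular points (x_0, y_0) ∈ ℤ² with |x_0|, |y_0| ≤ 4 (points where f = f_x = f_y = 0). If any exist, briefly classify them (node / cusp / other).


No singular points in the scanned grid; C is smooth there.

Compute partial derivatives:
  f_x = -4*x - 3.
  f_y = 1.
f_y = 1 is a nonzero constant, so f_y never vanishes: no point (x, y) can satisfy f = f_x = f_y = 0. In particular no (x, y) ∈ {−4, ..., 4}² is singular; the curve is smooth.


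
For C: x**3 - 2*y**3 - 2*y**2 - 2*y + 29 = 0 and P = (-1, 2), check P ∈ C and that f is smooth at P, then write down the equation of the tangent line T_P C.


Tangent line at P: 3*x - 34*y + 71 = 0.

Step 1: f(-1, 2) = 0, so P lies on C.
Step 2: partial derivatives
  f_x(x, y) = 3*x**2, f_y(x, y) = -6*y**2 - 4*y - 2.
  f_x(P) = 3, f_y(P) = -34 (gradient nonzero, so P is smooth).
Step 3: tangent line at P: 3·(x − -1) + -34·(y − 2) = 0.
Expanding: 3*x - 34*y + 71 = 0.


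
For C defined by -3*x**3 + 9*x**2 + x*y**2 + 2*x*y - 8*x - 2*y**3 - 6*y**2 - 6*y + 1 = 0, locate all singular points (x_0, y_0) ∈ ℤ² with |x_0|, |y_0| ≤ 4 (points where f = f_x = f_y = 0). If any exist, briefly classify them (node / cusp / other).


Singular points: {(1, -1)}; classification: cusp.

Compute partial derivatives:
  f_x = -9*x**2 + 18*x + y**2 + 2*y - 8.
  f_y = 2*x*y + 2*x - 6*y**2 - 12*y - 6.
Scan x_0 ∈ {−4, ..., 4}. For each x_0, f_y(x_0, y) is a polynomial in y; find its integer roots y ∈ {−4, ..., 4}, then test f_x and f at those candidates.
  x = -4: f_y(-4, y) = -6*y**2 - 20*y - 14; vanishes at y ∈ {-1}. (-4, -1): f_x = -225 ≠ 0.
  x = -3: f_y(-3, y) = -6*y**2 - 18*y - 12; vanishes at y ∈ {-2, -1}. (-3, -2): f_x = -143 ≠ 0; (-3, -1): f_x = -144 ≠ 0.
  x = -2: f_y(-2, y) = -6*y**2 - 16*y - 10; vanishes at y ∈ {-1}. (-2, -1): f_x = -81 ≠ 0.
  x = -1: f_y(-1, y) = -6*y**2 - 14*y - 8; vanishes at y ∈ {-1}. (-1, -1): f_x = -36 ≠ 0.
  x = 0: f_y(0, y) = -6*y**2 - 12*y - 6; vanishes at y ∈ {-1}. (0, -1): f_x = -9 ≠ 0.
  x = 1: f_y(1, y) = -6*y**2 - 10*y - 4; vanishes at y ∈ {-1}. (1, -1): f_x = 0, f = 0 — SINGULAR.
  x = 2: f_y(2, y) = -6*y**2 - 8*y - 2; vanishes at y ∈ {-1}. (2, -1): f_x = -9 ≠ 0.
  x = 3: f_y(3, y) = -6*y**2 - 6*y; vanishes at y ∈ {-1, 0}. (3, -1): f_x = -36 ≠ 0; (3, 0): f_x = -35 ≠ 0.
  x = 4: f_y(4, y) = -6*y**2 - 4*y + 2; vanishes at y ∈ {-1}. (4, -1): f_x = -81 ≠ 0.
Only singular point on the grid: (1, -1).
Classify: substitute x = 1 + u, y = -1 + v and expand: f = -3*u**3 + u*v**2 - 2*v**3 + v**2.
No constant or linear terms (consistent with a singular point). Quadratic part: v**2. Cubic part: -3*u**3 + u*v**2 - 2*v**3.
The quadratic part v**2 is a perfect square, so there is a single (double) tangent line v = 0, i.e. y = -1. Restricting the cubic part to that line (v = 0) leaves -3*u**3 ≠ 0, so f is not divisible by v and the branch is v² ≈ 3*u**3 to lowest order — this is a cusp.
Classification: cusp.


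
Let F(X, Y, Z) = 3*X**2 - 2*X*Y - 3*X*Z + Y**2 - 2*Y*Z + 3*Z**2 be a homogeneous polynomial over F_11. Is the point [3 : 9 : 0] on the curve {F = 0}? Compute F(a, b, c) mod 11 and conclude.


F(3,9,0) ≡ 10 (mod 11); P is NOT on the curve.

Evaluate F(3, 9, 0) term-by-term (mod 11).
  3*X**2 ↦ 3·9·1·1 = 27
  -2*X*Y ↦ -2·3·9·1 = -54
  -3*X*Z ↦ -3·3·1·0 = 0
  Y**2 ↦ 1·1·81·1 = 81
  -2*Y*Z ↦ -2·1·9·0 = 0
  3*Z**2 ↦ 3·1·1·0 = 0
Sum: F(3, 9, 0) = (27) + (-54) + (0) + (81) + (0) + (0) = 54.
Reducing mod 11: 54 ≡ 10 (mod 11).
Since F(a, b, c) ≡ 10 ≠ 0 (mod 11), P does NOT lie on the curve.


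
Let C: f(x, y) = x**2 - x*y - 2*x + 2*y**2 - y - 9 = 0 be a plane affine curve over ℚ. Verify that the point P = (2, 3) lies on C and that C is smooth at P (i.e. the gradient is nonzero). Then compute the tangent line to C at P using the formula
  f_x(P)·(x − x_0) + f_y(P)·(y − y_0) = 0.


Tangent line at P: -x + 9*y - 25 = 0.

Step 1: f(2, 3) = 0, so P lies on C.
Step 2: partial derivatives
  f_x(x, y) = 2*x - y - 2, f_y(x, y) = -x + 4*y - 1.
  f_x(P) = -1, f_y(P) = 9 (gradient nonzero, so P is smooth).
Step 3: tangent line at P: -1·(x − 2) + 9·(y − 3) = 0.
Expanding: -x + 9*y - 25 = 0.


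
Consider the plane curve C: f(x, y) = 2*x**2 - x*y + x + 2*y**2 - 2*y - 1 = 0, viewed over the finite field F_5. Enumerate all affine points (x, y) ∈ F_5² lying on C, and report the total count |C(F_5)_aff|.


Affine F_5-points: {(2, 3), (2, 4), (3, 0), (4, 0), (4, 3)}; count = 5.

For each of the 25 pairs (x, y) ∈ F_5², evaluate f(x, y) mod 5. Record the zeros.
  x = 0: [0↦4, 1↦4, 2↦3, 3↦1, 4↦3]  zeros at y ∈ ∅
  x = 1: [0↦2, 1↦1, 2↦4, 3↦1, 4↦2]  zeros at y ∈ ∅
  x = 2: [0↦4, 1↦2, 2↦4, 3↦0, 4↦0]  zeros at y ∈ {3, 4}
  x = 3: [0↦0, 1↦2, 2↦3, 3↦3, 4↦2]  zeros at y ∈ {0}
  x = 4: [0↦0, 1↦1, 2↦1, 3↦0, 4↦3]  zeros at y ∈ {0, 3}
Collecting zeros: affine points = {(2, 3), (2, 4), (3, 0), (4, 0), (4, 3)}.
Total count |C(F_5)_aff| = 5.


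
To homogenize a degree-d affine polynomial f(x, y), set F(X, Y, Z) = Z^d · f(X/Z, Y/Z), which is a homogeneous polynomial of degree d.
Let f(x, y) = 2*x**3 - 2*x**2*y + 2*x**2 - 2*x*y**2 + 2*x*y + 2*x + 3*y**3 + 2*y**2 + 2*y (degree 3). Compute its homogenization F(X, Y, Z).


F(X, Y, Z) = 2*X**3 - 2*X**2*Y + 2*X**2*Z - 2*X*Y**2 + 2*X*Y*Z + 2*X*Z**2 + 3*Y**3 + 2*Y**2*Z + 2*Y*Z**2

deg(f) = 3.
Substitute x = X/Z, y = Y/Z into f, then multiply by Z^3.
  monomial 2·x^3·y^0 ↦ 2·X^3·Y^0·Z^0.
  monomial -2·x^2·y^1 ↦ -2·X^2·Y^1·Z^0.
  monomial 2·x^2·y^0 ↦ 2·X^2·Y^0·Z^1.
  monomial -2·x^1·y^2 ↦ -2·X^1·Y^2·Z^0.
  monomial 2·x^1·y^1 ↦ 2·X^1·Y^1·Z^1.
  monomial 2·x^1·y^0 ↦ 2·X^1·Y^0·Z^2.
  monomial 3·x^0·y^3 ↦ 3·X^0·Y^3·Z^0.
  monomial 2·x^0·y^2 ↦ 2·X^0·Y^2·Z^1.
  monomial 2·x^0·y^1 ↦ 2·X^0·Y^1·Z^2.
Collecting: F(X, Y, Z) = 2*X**3 - 2*X**2*Y + 2*X**2*Z - 2*X*Y**2 + 2*X*Y*Z + 2*X*Z**2 + 3*Y**3 + 2*Y**2*Z + 2*Y*Z**2.


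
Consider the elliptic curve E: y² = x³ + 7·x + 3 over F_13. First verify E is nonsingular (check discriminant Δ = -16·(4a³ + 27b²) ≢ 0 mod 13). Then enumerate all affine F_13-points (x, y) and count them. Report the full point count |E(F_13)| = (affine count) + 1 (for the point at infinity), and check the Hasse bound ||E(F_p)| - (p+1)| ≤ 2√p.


Affine points = {(0, 4), (0, 9), (2, 5), (2, 8), (3, 5), (3, 8), (4, 2), (4, 11), (6, 1), (6, 12), (8, 5), (8, 8)}; affine count = 12; |E(F_13)| = 13.

Discriminant check: Δ ∝ 4a³ + 27b² = 4·7³ + 27·3² = 4·343 + 27·9 ≡ 3 (mod 13). Nonzero ⇒ E is nonsingular.
For each x ∈ F_13, compute rhs = x³ + 7·x + 3 mod 13, then count y ∈ F_13 with y² ≡ rhs.
  x = 0: rhs = 3, matching y values: 4, 9 (2 points).
  x = 1: rhs = 11, matching y values: none (0 points).
  x = 2: rhs = 12, matching y values: 5, 8 (2 points).
  x = 3: rhs = 12, matching y values: 5, 8 (2 points).
  x = 4: rhs = 4, matching y values: 2, 11 (2 points).
  x = 5: rhs = 7, matching y values: none (0 points).
  x = 6: rhs = 1, matching y values: 1, 12 (2 points).
  x = 7: rhs = 5, matching y values: none (0 points).
  x = 8: rhs = 12, matching y values: 5, 8 (2 points).
  x = 9: rhs = 2, matching y values: none (0 points).
  x = 10: rhs = 7, matching y values: none (0 points).
  x = 11: rhs = 7, matching y values: none (0 points).
  x = 12: rhs = 8, matching y values: none (0 points).
Total affine count: 12.
Full point count |E(F_13)| = 12 + 1 = 13.
Hasse bound: |13 − (13+1)| = |-1| = 1 ≤ 2√13 ≈ 7.2111 ✓.


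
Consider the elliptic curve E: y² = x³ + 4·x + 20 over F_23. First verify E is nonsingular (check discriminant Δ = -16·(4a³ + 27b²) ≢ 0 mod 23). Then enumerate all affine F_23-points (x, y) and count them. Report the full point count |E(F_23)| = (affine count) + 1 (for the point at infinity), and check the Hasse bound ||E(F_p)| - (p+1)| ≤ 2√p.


Affine points = {(1, 5), (1, 18), (2, 6), (2, 17), (3, 6), (3, 17), (4, 10), (4, 13), (5, 2), (5, 21), (7, 0), (8, 9), (8, 14), (9, 7), (9, 16), (10, 5), (10, 18), (12, 5), (12, 18), (18, 6), (18, 17), (19, 3), (19, 20), (20, 2), (20, 21), (21, 2), (21, 21)}; affine count = 27; |E(F_23)| = 28.

Discriminant check: Δ ∝ 4a³ + 27b² = 4·4³ + 27·20² = 4·64 + 27·400 ≡ 16 (mod 23). Nonzero ⇒ E is nonsingular.
For each x ∈ F_23, compute rhs = x³ + 4·x + 20 mod 23, then count y ∈ F_23 with y² ≡ rhs.
  x = 0: rhs = 20, matching y values: none (0 points).
  x = 1: rhs = 2, matching y values: 5, 18 (2 points).
  x = 2: rhs = 13, matching y values: 6, 17 (2 points).
  x = 3: rhs = 13, matching y values: 6, 17 (2 points).
  x = 4: rhs = 8, matching y values: 10, 13 (2 points).
  x = 5: rhs = 4, matching y values: 2, 21 (2 points).
  x = 6: rhs = 7, matching y values: none (0 points).
  x = 7: rhs = 0, matching y values: 0 (1 points).
  x = 8: rhs = 12, matching y values: 9, 14 (2 points).
  x = 9: rhs = 3, matching y values: 7, 16 (2 points).
  x = 10: rhs = 2, matching y values: 5, 18 (2 points).
  x = 11: rhs = 15, matching y values: none (0 points).
  x = 12: rhs = 2, matching y values: 5, 18 (2 points).
  x = 13: rhs = 15, matching y values: none (0 points).
  x = 14: rhs = 14, matching y values: none (0 points).
  x = 15: rhs = 5, matching y values: none (0 points).
  x = 16: rhs = 17, matching y values: none (0 points).
  x = 17: rhs = 10, matching y values: none (0 points).
  x = 18: rhs = 13, matching y values: 6, 17 (2 points).
  x = 19: rhs = 9, matching y values: 3, 20 (2 points).
  x = 20: rhs = 4, matching y values: 2, 21 (2 points).
  x = 21: rhs = 4, matching y values: 2, 21 (2 points).
  x = 22: rhs = 15, matching y values: none (0 points).
Total affine count: 27.
Full point count |E(F_23)| = 27 + 1 = 28.
Hasse bound: |28 − (23+1)| = |4| = 4 ≤ 2√23 ≈ 9.5917 ✓.


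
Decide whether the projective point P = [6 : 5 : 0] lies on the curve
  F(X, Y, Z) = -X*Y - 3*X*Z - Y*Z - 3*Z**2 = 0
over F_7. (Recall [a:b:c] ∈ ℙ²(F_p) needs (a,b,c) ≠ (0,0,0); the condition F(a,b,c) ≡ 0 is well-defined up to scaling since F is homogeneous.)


F(6,5,0) ≡ 5 (mod 7); P is NOT on the curve.

Evaluate F(6, 5, 0) term-by-term (mod 7).
  -X*Y ↦ -1·6·5·1 = -30
  -3*X*Z ↦ -3·6·1·0 = 0
  -Y*Z ↦ -1·1·5·0 = 0
  -3*Z**2 ↦ -3·1·1·0 = 0
Sum: F(6, 5, 0) = (-30) + (0) + (0) + (0) = -30.
Reducing mod 7: -30 ≡ 5 (mod 7).
Since F(a, b, c) ≡ 5 ≠ 0 (mod 7), P does NOT lie on the curve.


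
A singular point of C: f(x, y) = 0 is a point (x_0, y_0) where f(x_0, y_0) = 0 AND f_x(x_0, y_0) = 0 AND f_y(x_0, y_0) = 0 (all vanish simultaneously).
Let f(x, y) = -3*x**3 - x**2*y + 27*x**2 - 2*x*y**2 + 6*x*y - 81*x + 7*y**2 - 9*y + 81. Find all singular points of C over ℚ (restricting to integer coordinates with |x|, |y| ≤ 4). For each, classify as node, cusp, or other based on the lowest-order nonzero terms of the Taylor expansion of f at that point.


Singular points: {(3, 0)}; classification: cusp.

Compute partial derivatives:
  f_x = -9*x**2 - 2*x*y + 54*x - 2*y**2 + 6*y - 81.
  f_y = -x**2 - 4*x*y + 6*x + 14*y - 9.
Scan x_0 ∈ {−4, ..., 4}. For each x_0, f_y(x_0, y) is a polynomial in y; find its integer roots y ∈ {−4, ..., 4}, then test f_x and f at those candidates.
  x = -4: f_y(-4, y) = 30*y - 49; no integer root y with |y| ≤ 4.
  x = -3: f_y(-3, y) = 26*y - 36; no integer root y with |y| ≤ 4.
  x = -2: f_y(-2, y) = 22*y - 25; no integer root y with |y| ≤ 4.
  x = -1: f_y(-1, y) = 18*y - 16; no integer root y with |y| ≤ 4.
  x = 0: f_y(0, y) = 14*y - 9; no integer root y with |y| ≤ 4.
  x = 1: f_y(1, y) = 10*y - 4; no integer root y with |y| ≤ 4.
  x = 2: f_y(2, y) = 6*y - 1; no integer root y with |y| ≤ 4.
  x = 3: f_y(3, y) = 2*y; vanishes at y ∈ {0}. (3, 0): f_x = 0, f = 0 — SINGULAR.
  x = 4: f_y(4, y) = -2*y - 1; no integer root y with |y| ≤ 4.
Only singular point on the grid: (3, 0).
Classify: substitute x = 3 + u, y = 0 + v and expand: f = -3*u**3 - u**2*v - 2*u*v**2 + v**2.
No constant or linear terms (consistent with a singular point). Quadratic part: v**2. Cubic part: -3*u**3 - u**2*v - 2*u*v**2.
The quadratic part v**2 is a perfect square, so there is a single (double) tangent line v = 0, i.e. y = 0. Restricting the cubic part to that line (v = 0) leaves -3*u**3 ≠ 0, so f is not divisible by v and the branch is v² ≈ 3*u**3 to lowest order — this is a cusp.
Classification: cusp.


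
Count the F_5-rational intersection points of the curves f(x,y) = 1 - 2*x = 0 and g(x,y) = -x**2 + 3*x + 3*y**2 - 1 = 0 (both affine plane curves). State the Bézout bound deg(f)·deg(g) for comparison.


Common zeros: ∅; count = 0; Bézout bound = 2.

deg(f) = 1, deg(g) = 2, so Bézout bound = 2.
Scan x ∈ F_5. For each x, list the y ∈ F_5 with f(x, y) ≡ 0 and those with g(x, y) ≡ 0 (mod 5); the common zeros in that column are the intersection.
  x = 0: f ≡ 0 at y ∈ ∅; g ≡ 0 at y ∈ ∅; common: ∅.
  x = 1: f ≡ 0 at y ∈ ∅; g ≡ 0 at y ∈ ∅; common: ∅.
  x = 2: f ≡ 0 at y ∈ ∅; g ≡ 0 at y ∈ ∅; common: ∅.
  x = 3: f ≡ 0 at y ∈ {0, 1, 2, 3, 4}; g ≡ 0 at y ∈ ∅; common: ∅.
  x = 4: f ≡ 0 at y ∈ ∅; g ≡ 0 at y ∈ {0}; common: ∅.
Collecting: common zeros = ∅, so the count is 0.
Comparison with the Bézout bound: 0 ≤ 2 = deg(f)·deg(g), as expected for curves with no common component (the affine F_5-count falls short of the bound because intersections may lie at infinity, over extension fields, or carry multiplicity).


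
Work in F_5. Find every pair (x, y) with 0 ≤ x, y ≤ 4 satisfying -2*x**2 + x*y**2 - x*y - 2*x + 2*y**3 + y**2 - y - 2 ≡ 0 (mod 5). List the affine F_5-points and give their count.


Affine F_5-points: {(0, 1), (1, 3), (2, 4), (3, 4), (4, 1)}; count = 5.

For each of the 25 pairs (x, y) ∈ F_5², evaluate f(x, y) mod 5. Record the zeros.
  x = 0: [0↦3, 1↦0, 2↦1, 3↦3, 4↦3]  zeros at y ∈ {1}
  x = 1: [0↦4, 1↦1, 2↦4, 3↦0, 4↦1]  zeros at y ∈ {3}
  x = 2: [0↦1, 1↦3, 2↦3, 3↦3, 4↦0]  zeros at y ∈ {4}
  x = 3: [0↦4, 1↦1, 2↦3, 3↦2, 4↦0]  zeros at y ∈ {4}
  x = 4: [0↦3, 1↦0, 2↦4, 3↦2, 4↦1]  zeros at y ∈ {1}
Collecting zeros: affine points = {(0, 1), (1, 3), (2, 4), (3, 4), (4, 1)}.
Total count |C(F_5)_aff| = 5.


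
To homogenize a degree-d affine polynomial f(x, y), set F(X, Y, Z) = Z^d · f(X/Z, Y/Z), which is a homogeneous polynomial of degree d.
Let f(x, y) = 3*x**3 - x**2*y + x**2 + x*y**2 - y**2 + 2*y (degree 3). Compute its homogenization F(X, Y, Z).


F(X, Y, Z) = 3*X**3 - X**2*Y + X**2*Z + X*Y**2 - Y**2*Z + 2*Y*Z**2

deg(f) = 3.
Substitute x = X/Z, y = Y/Z into f, then multiply by Z^3.
  monomial 3·x^3·y^0 ↦ 3·X^3·Y^0·Z^0.
  monomial -1·x^2·y^1 ↦ -1·X^2·Y^1·Z^0.
  monomial 1·x^2·y^0 ↦ 1·X^2·Y^0·Z^1.
  monomial 1·x^1·y^2 ↦ 1·X^1·Y^2·Z^0.
  monomial -1·x^0·y^2 ↦ -1·X^0·Y^2·Z^1.
  monomial 2·x^0·y^1 ↦ 2·X^0·Y^1·Z^2.
Collecting: F(X, Y, Z) = 3*X**3 - X**2*Y + X**2*Z + X*Y**2 - Y**2*Z + 2*Y*Z**2.
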